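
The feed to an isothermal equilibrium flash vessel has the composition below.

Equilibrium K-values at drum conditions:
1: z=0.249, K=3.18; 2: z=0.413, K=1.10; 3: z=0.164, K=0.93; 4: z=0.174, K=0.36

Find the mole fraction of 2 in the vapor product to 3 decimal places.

Rachford–Rice: g(V/F) = Σ zᵢ(Kᵢ−1)/(1+V/F(Kᵢ−1)) = 0.
Feasibility: ΣzᵢKᵢ = 1.461, Σzᵢ/Kᵢ = 1.113 — both > 1, two phases present.
Newton iteration, V/F⁰ = 0.57:
  V/F = 0.570: g = 0.0939, g' = -0.417 → V/F = 0.795
  V/F = 0.795: g = -0.0021, g' = -0.458 → V/F = 0.791
Converged at V/F = 0.791.
Compositions from xᵢ = zᵢ/(1+V/F(Kᵢ−1)), yᵢ = Kᵢxᵢ:
  1: x = 0.091, y = 0.291
  2: x = 0.383, y = 0.421
  3: x = 0.174, y = 0.161
  4: x = 0.352, y = 0.127

y_2 = 0.421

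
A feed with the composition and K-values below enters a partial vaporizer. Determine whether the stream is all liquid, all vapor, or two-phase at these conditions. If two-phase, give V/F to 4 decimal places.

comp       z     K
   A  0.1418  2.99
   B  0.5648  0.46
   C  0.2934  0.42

ΣzᵢKᵢ = 0.8070; Σzᵢ/Kᵢ = 1.9738.
Since ΣzᵢKᵢ < 1 the mixture is below its bubble point — single liquid phase.

all liquid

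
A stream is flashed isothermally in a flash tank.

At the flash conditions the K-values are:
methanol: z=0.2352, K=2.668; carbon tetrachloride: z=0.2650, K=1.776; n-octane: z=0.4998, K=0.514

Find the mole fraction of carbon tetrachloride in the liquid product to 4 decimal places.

Iterate (Newton) starting at ψ = 0.42:
  ψ = 0.4200: g = 0.08059, g' = -0.5034 → ψ = 0.5801
  ψ = 0.5801: g = 0.00293, g' = -0.4739 → ψ = 0.5863
Converged at ψ = 0.5863.
Compositions from xᵢ = zᵢ/(1+ψ(Kᵢ−1)), yᵢ = Kᵢxᵢ:
  methanol: x = 0.1189, y = 0.3173
  carbon tetrachloride: x = 0.1821, y = 0.3235
  n-octane: x = 0.6989, y = 0.3593

x_carbon tetrachloride = 0.1821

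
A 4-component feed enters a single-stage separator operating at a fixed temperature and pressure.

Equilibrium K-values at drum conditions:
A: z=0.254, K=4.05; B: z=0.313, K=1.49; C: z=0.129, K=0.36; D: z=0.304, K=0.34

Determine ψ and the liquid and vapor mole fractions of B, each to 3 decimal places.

ψ = 0.511, x_B = 0.250, y_B = 0.373

Let ψ = V/F and solve Σ zᵢ(Kᵢ−1)/(1+ψ(Kᵢ−1)) = 0.
g(0) = ΣzᵢKᵢ − 1 = 0.645 and g(1) = 1 − Σzᵢ/Kᵢ = -0.525, so a root lies in (0, 1).
Iterate (Newton) starting at ψ = 0.42:
  ψ = 0.420: g = 0.0763, g' = -0.858 → ψ = 0.509
  ψ = 0.509: g = 0.0017, g' = -0.827 → ψ = 0.511
Converged at ψ = 0.511.
Compositions from xᵢ = zᵢ/(1+ψ(Kᵢ−1)), yᵢ = Kᵢxᵢ:
  A: x = 0.099, y = 0.402
  B: x = 0.250, y = 0.373
  C: x = 0.192, y = 0.069
  D: x = 0.459, y = 0.156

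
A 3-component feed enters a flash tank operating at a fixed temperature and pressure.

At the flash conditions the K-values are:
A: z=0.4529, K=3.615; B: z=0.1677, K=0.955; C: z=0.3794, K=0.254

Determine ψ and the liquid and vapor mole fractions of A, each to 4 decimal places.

Newton–Raphson from ψ = 0.57:
  ψ = 0.5700: g = -0.02463, g' = -1.1388 → ψ = 0.5484
  ψ = 0.5484: g = -0.00013, g' = -1.1278 → ψ = 0.5483
Converged at ψ = 0.5483.
Compositions from xᵢ = zᵢ/(1+ψ(Kᵢ−1)), yᵢ = Kᵢxᵢ:
  A: x = 0.1861, y = 0.6727
  B: x = 0.1719, y = 0.1642
  C: x = 0.6420, y = 0.1631

ψ = 0.5483, x_A = 0.1861, y_A = 0.6727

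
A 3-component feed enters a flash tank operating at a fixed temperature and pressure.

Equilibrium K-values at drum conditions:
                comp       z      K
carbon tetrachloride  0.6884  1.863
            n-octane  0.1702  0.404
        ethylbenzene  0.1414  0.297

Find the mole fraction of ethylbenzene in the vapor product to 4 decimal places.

y_ethylbenzene = 0.0828

Rachford–Rice: g(ψ) = Σ zᵢ(Kᵢ−1)/(1+ψ(Kᵢ−1)) = 0.
Feasibility: ΣzᵢKᵢ = 1.3932, Σzᵢ/Kᵢ = 1.2669 — both > 1, two phases present.
Iterate (Newton) starting at ψ = 0.65:
  ψ = 0.6500: g = 0.03196, g' = -0.6085 → ψ = 0.7025
  ψ = 0.7025: g = -0.00105, g' = -0.6504 → ψ = 0.7009
Converged at ψ = 0.7009.
Compositions from xᵢ = zᵢ/(1+ψ(Kᵢ−1)), yᵢ = Kᵢxᵢ:
  carbon tetrachloride: x = 0.4289, y = 0.7991
  n-octane: x = 0.2923, y = 0.1181
  ethylbenzene: x = 0.2787, y = 0.0828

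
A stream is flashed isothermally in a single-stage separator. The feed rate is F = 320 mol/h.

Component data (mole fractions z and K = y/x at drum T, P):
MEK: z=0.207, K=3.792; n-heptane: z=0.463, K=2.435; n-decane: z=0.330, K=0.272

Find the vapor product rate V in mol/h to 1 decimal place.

Rachford–Rice: g(V/F) = Σ zᵢ(Kᵢ−1)/(1+V/F(Kᵢ−1)) = 0.
Feasibility: ΣzᵢKᵢ = 2.002, Σzᵢ/Kᵢ = 1.458 — both > 1, two phases present.
Newton iteration, V/F⁰ = 0.65:
  V/F = 0.650: g = 0.0930, g' = -1.089 → V/F = 0.735
  V/F = 0.735: g = -0.0045, g' = -1.209 → V/F = 0.732
Converged at V/F = 0.732.
Then V = V/F·F = 0.7317·320 = 234.1 mol/h and L = F − V = 85.9 mol/h.

V = 234.1 mol/h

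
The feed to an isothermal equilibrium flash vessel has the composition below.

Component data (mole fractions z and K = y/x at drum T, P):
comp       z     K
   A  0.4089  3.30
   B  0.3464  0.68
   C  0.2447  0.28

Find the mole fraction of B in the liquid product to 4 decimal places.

Newton–Raphson from ψ = 0.5:
  ψ = 0.5000: g = 0.03018, g' = -0.8279 → ψ = 0.5365
  ψ = 0.5365: g = 0.00013, g' = -0.8219 → ψ = 0.5366
Converged at ψ = 0.5366.
Compositions from xᵢ = zᵢ/(1+ψ(Kᵢ−1)), yᵢ = Kᵢxᵢ:
  A: x = 0.1830, y = 0.6040
  B: x = 0.4182, y = 0.2844
  C: x = 0.3988, y = 0.1117

x_B = 0.4182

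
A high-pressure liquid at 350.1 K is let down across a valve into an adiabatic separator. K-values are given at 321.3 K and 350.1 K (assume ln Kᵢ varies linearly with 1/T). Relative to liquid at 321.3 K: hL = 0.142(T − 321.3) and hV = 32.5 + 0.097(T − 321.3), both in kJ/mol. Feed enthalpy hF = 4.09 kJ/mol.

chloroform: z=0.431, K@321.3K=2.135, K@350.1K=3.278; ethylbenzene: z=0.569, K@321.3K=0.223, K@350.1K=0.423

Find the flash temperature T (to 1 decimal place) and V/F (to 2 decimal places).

Adiabatic flash: solve Rachford–Rice at each trial T, then check hF = ψ·hV(T) + (1−ψ)·hL(T).
  T = 321.3 K: K = (2.135, 0.223), RR gives ψ = 0.053, H_out = 1.735 kJ/mol
  T = 350.1 K: K = (3.278, 0.423), RR gives ψ = 0.497, H_out = 19.604 kJ/mol
  T = 335.7 K: K = (2.670, 0.311), RR gives ψ = 0.285, H_out = 11.127 kJ/mol
  T = 328.5 K: K = (2.393, 0.264), RR gives ψ = 0.178, H_out = 6.737 kJ/mol
  T = 324.9 K: K = (2.262, 0.243), RR gives ψ = 0.119, H_out = 4.344 kJ/mol
  T = 323.1 K: K = (2.198, 0.233), RR gives ψ = 0.087, H_out = 3.071 kJ/mol
Linear interpolation between T = 323.1 (H_out = 3.071) and T = 324.9 (H_out = 4.344) on hF = 4.09 gives T ≈ 324.5 K, at which ψ = 0.11.

T = 324.5 K, V/F = 0.11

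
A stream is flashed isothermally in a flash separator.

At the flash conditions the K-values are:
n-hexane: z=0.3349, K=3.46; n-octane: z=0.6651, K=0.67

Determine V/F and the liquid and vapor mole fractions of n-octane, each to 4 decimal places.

Material balance + equilibrium reduce to Σ zᵢ(Kᵢ−1)/(1+V/F(Kᵢ−1)) = 0.
Feasibility: ΣzᵢKᵢ = 1.6044, Σzᵢ/Kᵢ = 1.0895 — both > 1, two phases present.
Binary case is linear: z₁(K₁−1)(1+V/F(K₂−1)) + z₂(K₂−1)(1+V/F(K₁−1)) = 0
⇒ V/F = [z₁(K₁−1)+z₂(K₂−1)] / [−(K₁−1)(K₂−1)] = 0.60437/0.81180 = 0.7445
Compositions from xᵢ = zᵢ/(1+V/F(Kᵢ−1)), yᵢ = Kᵢxᵢ:
  n-hexane: x = 0.1183, y = 0.4092
  n-octane: x = 0.8817, y = 0.5908

V/F = 0.7445, x_n-octane = 0.8817, y_n-octane = 0.5908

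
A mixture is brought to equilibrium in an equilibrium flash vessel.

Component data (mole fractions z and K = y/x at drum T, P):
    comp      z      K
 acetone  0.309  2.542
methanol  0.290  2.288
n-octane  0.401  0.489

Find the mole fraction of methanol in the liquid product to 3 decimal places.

x_methanol = 0.135

Material balance + equilibrium reduce to Σ zᵢ(Kᵢ−1)/(1+β(Kᵢ−1)) = 0.
g(0) = ΣzᵢKᵢ − 1 = 0.645 and g(1) = 1 − Σzᵢ/Kᵢ = -0.068, so a root lies in (0, 1).
Newton–Raphson from β = 0.36:
  β = 0.360: g = 0.3105, g' = -0.686 → β = 0.813
  β = 0.813: g = 0.0434, g' = -0.566 → β = 0.890
  β = 0.890: g = -0.0007, g' = -0.587 → β = 0.888
Converged at β = 0.888.
Compositions from xᵢ = zᵢ/(1+β(Kᵢ−1)), yᵢ = Kᵢxᵢ:
  acetone: x = 0.130, y = 0.331
  methanol: x = 0.135, y = 0.309
  n-octane: x = 0.734, y = 0.359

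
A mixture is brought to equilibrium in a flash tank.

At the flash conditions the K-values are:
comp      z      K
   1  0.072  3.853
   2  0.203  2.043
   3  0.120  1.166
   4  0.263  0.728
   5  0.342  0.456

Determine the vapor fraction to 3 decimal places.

ψ = 0.280

Newton iteration, ψ⁰ = 0.5:
  ψ = 0.500: g = -0.0962, g' = -0.415 → ψ = 0.268
  ψ = 0.268: g = 0.0059, g' = -0.487 → ψ = 0.280
Converged at ψ = 0.280.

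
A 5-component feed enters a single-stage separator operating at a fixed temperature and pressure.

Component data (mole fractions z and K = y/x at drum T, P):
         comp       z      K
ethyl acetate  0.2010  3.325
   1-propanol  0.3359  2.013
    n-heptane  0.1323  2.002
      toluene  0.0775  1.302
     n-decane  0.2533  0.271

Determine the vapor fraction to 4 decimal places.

Let ψ = V/F and solve Σ zᵢ(Kᵢ−1)/(1+ψ(Kᵢ−1)) = 0.
g(0) = ΣzᵢKᵢ − 1 = 0.7789 and g(1) = 1 − Σzᵢ/Kᵢ = -0.2876, so a root lies in (0, 1).
Newton iteration, ψ⁰ = 0.5:
  ψ = 0.5000: g = 0.26005, g' = -0.7818 → ψ = 0.8326
  ψ = 0.8326: g = -0.03511, g' = -1.1430 → ψ = 0.8019
  ψ = 0.8019: g = -0.00127, g' = -1.0629 → ψ = 0.8007
Converged at ψ = 0.8007.

ψ = 0.8007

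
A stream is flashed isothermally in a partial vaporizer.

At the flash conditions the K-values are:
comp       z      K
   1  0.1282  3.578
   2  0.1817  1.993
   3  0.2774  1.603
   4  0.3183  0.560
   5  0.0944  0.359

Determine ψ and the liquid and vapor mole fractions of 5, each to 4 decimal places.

Let ψ = V/F and solve Σ zᵢ(Kᵢ−1)/(1+ψ(Kᵢ−1)) = 0.
Feasibility: ΣzᵢKᵢ = 1.4776, Σzᵢ/Kᵢ = 1.1314 — both > 1, two phases present.
Newton–Raphson from ψ = 0.5:
  ψ = 0.5000: g = 0.12487, g' = -0.4875 → ψ = 0.7562
  ψ = 0.7562: g = 0.00268, g' = -0.4884 → ψ = 0.7617
Converged at ψ = 0.7617.
Compositions from xᵢ = zᵢ/(1+ψ(Kᵢ−1)), yᵢ = Kᵢxᵢ:
  1: x = 0.0433, y = 0.1548
  2: x = 0.1035, y = 0.2062
  3: x = 0.1901, y = 0.3047
  4: x = 0.4787, y = 0.2681
  5: x = 0.1845, y = 0.0662

ψ = 0.7617, x_5 = 0.1845, y_5 = 0.0662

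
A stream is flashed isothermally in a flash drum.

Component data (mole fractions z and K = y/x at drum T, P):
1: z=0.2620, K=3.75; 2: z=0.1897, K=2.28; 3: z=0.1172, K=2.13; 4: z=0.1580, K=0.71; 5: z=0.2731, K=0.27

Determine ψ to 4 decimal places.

Iterate (Newton) starting at ψ = 0.52:
  ψ = 0.5200: g = 0.15040, g' = -0.9035 → ψ = 0.6865
  ψ = 0.6865: g = -0.00350, g' = -0.9786 → ψ = 0.6829
Converged at ψ = 0.6829.

ψ = 0.6829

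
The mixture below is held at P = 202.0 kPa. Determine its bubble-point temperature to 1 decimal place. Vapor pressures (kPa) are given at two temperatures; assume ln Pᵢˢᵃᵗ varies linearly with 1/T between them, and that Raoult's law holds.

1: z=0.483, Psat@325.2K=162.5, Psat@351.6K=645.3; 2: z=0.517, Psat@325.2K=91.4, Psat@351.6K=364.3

T = 333.8 K

Bubble-point temperature: ΣzᵢPᵢˢᵃᵗ(T) = P. Interpolate ln Pᵢˢᵃᵗ = aᵢ + bᵢ/T.
  T = 325.2 K: ΣzᵢPᵢˢᵃᵗ = 125.74 kPa
  T = 351.6 K: ΣzᵢPᵢˢᵃᵗ = 500.02 kPa
  T = 338.4 K: ΣzᵢPᵢˢᵃᵗ = 257.59 kPa
  T = 331.8 K: ΣzᵢPᵢˢᵃᵗ = 181.26 kPa
  T = 335.1 K: ΣzᵢPᵢˢᵃᵗ = 216.45 kPa
  T = 333.5 K: ΣzᵢPᵢˢᵃᵗ = 198.70 kPa
Interpolating between 333.5 K and 335.1 K gives T ≈ 333.8 K.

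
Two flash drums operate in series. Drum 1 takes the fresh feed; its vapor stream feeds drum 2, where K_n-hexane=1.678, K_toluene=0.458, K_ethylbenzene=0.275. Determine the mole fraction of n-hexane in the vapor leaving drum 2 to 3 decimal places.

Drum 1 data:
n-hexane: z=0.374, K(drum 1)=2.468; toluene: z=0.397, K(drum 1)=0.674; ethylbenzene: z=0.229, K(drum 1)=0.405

y_n-hexane (drum 2) = 0.786

Drum 1:
Newton iteration, ψ₁⁰ = 0.5:
  ψ₁ = 0.500: g = -0.0320, g' = -0.493 → ψ₁ = 0.435
  ψ₁ = 0.435: g = 0.0004, g' = -0.505 → ψ₁ = 0.436
Converged at ψ₁ = 0.436.
Drum-1 compositions:
  n-hexane: x = 0.228, y = 0.563
  toluene: x = 0.463, y = 0.312
  ethylbenzene: x = 0.309, y = 0.125
Drum-2 feed = drum-1 vapor: z₂ = (0.5629, 0.3119, 0.1252).
Drum 2:
Let ψ₂ = V/F and solve Σ zᵢ(Kᵢ−1)/(1+ψ₂(Kᵢ−1)) = 0.
g(0) = ΣzᵢKᵢ − 1 = 0.122 and g(1) = 1 − Σzᵢ/Kᵢ = -0.472, so a root lies in (0, 1).
Newton–Raphson from ψ₂ = 0.41:
  ψ₂ = 0.410: g = -0.0479, g' = -0.443 → ψ₂ = 0.302
  ψ₂ = 0.302: g = -0.0015, g' = -0.417 → ψ₂ = 0.298
Converged at ψ₂ = 0.298.
  n-hexane: x = 0.468, y = 0.786
  toluene: x = 0.372, y = 0.170
  ethylbenzene: x = 0.160, y = 0.044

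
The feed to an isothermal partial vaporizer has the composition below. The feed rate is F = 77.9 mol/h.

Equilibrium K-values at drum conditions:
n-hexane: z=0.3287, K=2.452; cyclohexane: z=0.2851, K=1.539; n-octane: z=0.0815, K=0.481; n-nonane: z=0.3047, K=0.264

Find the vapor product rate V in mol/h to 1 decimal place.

V = 37.4 mol/h

Newton–Raphson from V/F = 0.5:
  V/F = 0.5000: g = -0.01440, g' = -0.7373 → V/F = 0.4805
  V/F = 0.4805: g = -0.00011, g' = -0.7267 → V/F = 0.4803
Converged at V/F = 0.4803.
Then V = V/F·F = 0.4803·77.9 = 37.4 mol/h and L = F − V = 40.5 mol/h.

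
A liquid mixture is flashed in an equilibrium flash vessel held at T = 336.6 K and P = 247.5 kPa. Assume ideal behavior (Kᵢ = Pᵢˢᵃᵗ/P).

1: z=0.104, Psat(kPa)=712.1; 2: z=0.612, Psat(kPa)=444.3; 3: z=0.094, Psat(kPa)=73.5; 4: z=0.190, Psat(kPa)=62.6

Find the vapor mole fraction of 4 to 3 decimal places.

y_4 = 0.095

Raoult's law: Kᵢ = Pᵢˢᵃᵗ/P = Pᵢˢᵃᵗ/247.5.
  K_1 = 712.1/247.5 = 2.87717, K_2 = 444.3/247.5 = 1.79515, K_3 = 73.5/247.5 = 0.29697, K_4 = 62.6/247.5 = 0.25293
Rachford–Rice: g(V/F) = Σ zᵢ(Kᵢ−1)/(1+V/F(Kᵢ−1)) = 0.
g(0) = ΣzᵢKᵢ − 1 = 0.474 and g(1) = 1 − Σzᵢ/Kᵢ = -0.445, so a root lies in (0, 1).
Iterate (Newton) starting at V/F = 0.5:
  V/F = 0.500: g = 0.1204, g' = -0.676 → V/F = 0.678
  V/F = 0.678: g = -0.0119, g' = -0.839 → V/F = 0.664
Converged at V/F = 0.664.
Compositions from xᵢ = zᵢ/(1+V/F(Kᵢ−1)), yᵢ = Kᵢxᵢ:
  1: x = 0.046, y = 0.133
  2: x = 0.401, y = 0.719
  3: x = 0.176, y = 0.052
  4: x = 0.377, y = 0.095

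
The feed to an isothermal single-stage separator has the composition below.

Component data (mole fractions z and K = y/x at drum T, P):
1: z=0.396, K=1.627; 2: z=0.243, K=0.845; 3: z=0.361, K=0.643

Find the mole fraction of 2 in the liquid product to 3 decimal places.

x_2 = 0.261

Let ψ = V/F and solve Σ zᵢ(Kᵢ−1)/(1+ψ(Kᵢ−1)) = 0.
Check two-phase: ΣzᵢKᵢ = 1.082 > 1 and Σzᵢ/Kᵢ = 1.092 > 1, so g(0) = 0.082 > 0 and g(1) = -0.092 < 0.
Iterate (Newton) starting at ψ = 0.5:
  ψ = 0.500: g = -0.0087, g' = -0.165 → ψ = 0.447
  ψ = 0.447: g = 0.0000, g' = -0.167 → ψ = 0.448
Converged at ψ = 0.448.
Compositions from xᵢ = zᵢ/(1+ψ(Kᵢ−1)), yᵢ = Kᵢxᵢ:
  1: x = 0.309, y = 0.503
  2: x = 0.261, y = 0.221
  3: x = 0.430, y = 0.276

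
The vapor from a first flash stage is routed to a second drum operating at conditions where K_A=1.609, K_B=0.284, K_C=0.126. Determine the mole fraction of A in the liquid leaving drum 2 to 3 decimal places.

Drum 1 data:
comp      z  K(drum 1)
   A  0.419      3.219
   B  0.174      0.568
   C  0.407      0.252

x_A (drum 2) = 0.570

Drum 1:
Newton iteration, ψ₁⁰ = 0.51:
  ψ₁ = 0.510: g = -0.1524, g' = -1.103 → ψ₁ = 0.372
  ψ₁ = 0.372: g = -0.0018, g' = -1.103 → ψ₁ = 0.370
Converged at ψ₁ = 0.370.
Drum-1 compositions:
  A: x = 0.230, y = 0.741
  B: x = 0.207, y = 0.118
  C: x = 0.563, y = 0.142
Drum-2 feed = drum-1 vapor: z₂ = (0.7405, 0.1176, 0.1418).
Drum 2:
Let ψ₂ = V/F and solve Σ zᵢ(Kᵢ−1)/(1+ψ₂(Kᵢ−1)) = 0.
Feasibility: ΣzᵢKᵢ = 1.243, Σzᵢ/Kᵢ = 2.000 — both > 1, two phases present.
Iterate (Newton) starting at ψ₂ = 0.5:
  ψ₂ = 0.500: g = -0.0057, g' = -0.650 → ψ₂ = 0.491
Converged at ψ₂ = 0.491.
  A: x = 0.570, y = 0.917
  B: x = 0.181, y = 0.052
  C: x = 0.249, y = 0.031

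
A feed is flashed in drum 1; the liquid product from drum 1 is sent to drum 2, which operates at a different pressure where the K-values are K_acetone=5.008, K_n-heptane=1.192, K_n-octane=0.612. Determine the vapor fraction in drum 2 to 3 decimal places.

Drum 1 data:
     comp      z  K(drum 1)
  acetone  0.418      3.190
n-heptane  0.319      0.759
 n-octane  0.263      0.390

Drum 1:
Iterate (Newton) starting at ψ₁ = 0.5:
  ψ₁ = 0.500: g = 0.1187, g' = -0.683 → ψ₁ = 0.674
  ψ₁ = 0.674: g = 0.0057, g' = -0.636 → ψ₁ = 0.683
Converged at ψ₁ = 0.683.
Drum-1 compositions:
  acetone: x = 0.168, y = 0.534
  n-heptane: x = 0.382, y = 0.290
  n-octane: x = 0.451, y = 0.176
Drum-2 feed = drum-1 liquid: z₂ = (0.1675, 0.3818, 0.4506).
Drum 2:
Let ψ₂ = V/F and solve Σ zᵢ(Kᵢ−1)/(1+ψ₂(Kᵢ−1)) = 0.
g(0) = ΣzᵢKᵢ − 1 = 0.570 and g(1) = 1 − Σzᵢ/Kᵢ = -0.090, so a root lies in (0, 1).
Iterate (Newton) starting at ψ₂ = 0.5:
  ψ₂ = 0.500: g = 0.0735, g' = -0.414 → ψ₂ = 0.677
  ψ₂ = 0.677: g = 0.0085, g' = -0.331 → ψ₂ = 0.703
Converged at ψ₂ = 0.703.
  acetone: x = 0.044, y = 0.220
  n-heptane: x = 0.336, y = 0.401
  n-octane: x = 0.620, y = 0.379

V/F (drum 2) = 0.703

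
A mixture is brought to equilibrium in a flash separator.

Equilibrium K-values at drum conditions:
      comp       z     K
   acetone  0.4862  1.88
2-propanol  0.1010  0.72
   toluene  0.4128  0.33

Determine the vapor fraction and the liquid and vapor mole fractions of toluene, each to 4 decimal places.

Let ψ = V/F and solve Σ zᵢ(Kᵢ−1)/(1+ψ(Kᵢ−1)) = 0.
Check two-phase: ΣzᵢKᵢ = 1.1230 > 1 and Σzᵢ/Kᵢ = 1.6498 > 1, so g(0) = 0.1230 > 0 and g(1) = -0.6498 < 0.
Newton iteration, ψ⁰ = 0.42:
  ψ = 0.4200: g = -0.10454, g' = -0.5697 → ψ = 0.2365
  ψ = 0.2365: g = -0.00480, g' = -0.5287 → ψ = 0.2274
Converged at ψ = 0.2274.
Compositions from xᵢ = zᵢ/(1+ψ(Kᵢ−1)), yᵢ = Kᵢxᵢ:
  acetone: x = 0.4051, y = 0.7616
  2-propanol: x = 0.1079, y = 0.0777
  toluene: x = 0.4870, y = 0.1607

ψ = 0.2274, x_toluene = 0.4870, y_toluene = 0.1607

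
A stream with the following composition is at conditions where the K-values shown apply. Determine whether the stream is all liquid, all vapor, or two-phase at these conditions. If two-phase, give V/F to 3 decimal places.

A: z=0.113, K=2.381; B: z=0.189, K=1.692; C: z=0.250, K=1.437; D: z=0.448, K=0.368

ΣzᵢKᵢ = 1.113; Σzᵢ/Kᵢ = 1.551.
Both exceed 1, so a two-phase solution exists.
Rachford–Rice: g(ψ) = Σ zᵢ(Kᵢ−1)/(1+ψ(Kᵢ−1)) = 0.
Newton–Raphson from ψ = 0.5:
  ψ = 0.500: g = -0.1348, g' = -0.540 → ψ = 0.250
  ψ = 0.250: g = -0.0104, g' = -0.476 → ψ = 0.228
Converged at ψ = 0.228.

two-phase, V/F = 0.228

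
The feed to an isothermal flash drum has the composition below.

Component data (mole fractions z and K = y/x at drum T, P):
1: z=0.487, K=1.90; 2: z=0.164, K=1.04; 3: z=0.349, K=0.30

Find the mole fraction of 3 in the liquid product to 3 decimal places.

x_3 = 0.476

Material balance + equilibrium reduce to Σ zᵢ(Kᵢ−1)/(1+V/F(Kᵢ−1)) = 0.
Feasibility: ΣzᵢKᵢ = 1.201, Σzᵢ/Kᵢ = 1.577 — both > 1, two phases present.
Newton iteration, V/F⁰ = 0.5:
  V/F = 0.500: g = -0.0671, g' = -0.593 → V/F = 0.387
  V/F = 0.387: g = -0.0034, g' = -0.539 → V/F = 0.380
Converged at V/F = 0.380.
Compositions from xᵢ = zᵢ/(1+V/F(Kᵢ−1)), yᵢ = Kᵢxᵢ:
  1: x = 0.363, y = 0.689
  2: x = 0.162, y = 0.168
  3: x = 0.476, y = 0.143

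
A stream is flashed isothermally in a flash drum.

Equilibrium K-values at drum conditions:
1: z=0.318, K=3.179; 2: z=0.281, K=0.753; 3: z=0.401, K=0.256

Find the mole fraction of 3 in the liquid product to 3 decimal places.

Rachford–Rice: g(V/F) = Σ zᵢ(Kᵢ−1)/(1+V/F(Kᵢ−1)) = 0.
Feasibility: ΣzᵢKᵢ = 1.325, Σzᵢ/Kᵢ = 2.040 — both > 1, two phases present.
Iterate (Newton) starting at V/F = 0.5:
  V/F = 0.500: g = -0.2226, g' = -0.931 → V/F = 0.261
  V/F = 0.261: g = -0.0026, g' = -0.975 → V/F = 0.258
Converged at V/F = 0.258.
Compositions from xᵢ = zᵢ/(1+V/F(Kᵢ−1)), yᵢ = Kᵢxᵢ:
  1: x = 0.203, y = 0.647
  2: x = 0.300, y = 0.226
  3: x = 0.496, y = 0.127

x_3 = 0.496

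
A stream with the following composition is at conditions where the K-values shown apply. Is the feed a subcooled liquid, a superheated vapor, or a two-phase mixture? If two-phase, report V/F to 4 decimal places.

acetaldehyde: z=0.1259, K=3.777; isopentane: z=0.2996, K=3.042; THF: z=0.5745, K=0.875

superheated vapor

ΣzᵢKᵢ = 1.8896; Σzᵢ/Kᵢ = 0.7884.
Since Σzᵢ/Kᵢ < 1 the mixture is above its dew point — single vapor phase.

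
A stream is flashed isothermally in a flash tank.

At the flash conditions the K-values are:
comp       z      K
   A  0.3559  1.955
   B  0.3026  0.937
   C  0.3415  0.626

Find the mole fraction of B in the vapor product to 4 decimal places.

y_B = 0.2976

Material balance + equilibrium reduce to Σ zᵢ(Kᵢ−1)/(1+V/F(Kᵢ−1)) = 0.
Check two-phase: ΣzᵢKᵢ = 1.1931 > 1 and Σzᵢ/Kᵢ = 1.0505 > 1, so g(0) = 0.1931 > 0 and g(1) = -0.0505 < 0.
Newton–Raphson from V/F = 0.67:
  V/F = 0.6700: g = 0.01694, g' = -0.2071 → V/F = 0.7518
  V/F = 0.7518: g = 0.00015, g' = -0.2037 → V/F = 0.7525
Converged at V/F = 0.7525.
Compositions from xᵢ = zᵢ/(1+V/F(Kᵢ−1)), yᵢ = Kᵢxᵢ:
  A: x = 0.2071, y = 0.4048
  B: x = 0.3177, y = 0.2976
  C: x = 0.4753, y = 0.2975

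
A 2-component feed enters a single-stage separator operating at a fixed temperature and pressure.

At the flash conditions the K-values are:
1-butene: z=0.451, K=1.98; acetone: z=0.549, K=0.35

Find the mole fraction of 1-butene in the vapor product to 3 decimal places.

y_1-butene = 0.790

Binary case is linear: z₁(K₁−1)(1+ψ(K₂−1)) + z₂(K₂−1)(1+ψ(K₁−1)) = 0
⇒ ψ = [z₁(K₁−1)+z₂(K₂−1)] / [−(K₁−1)(K₂−1)] = 0.0851/0.6370 = 0.134
Compositions from xᵢ = zᵢ/(1+ψ(Kᵢ−1)), yᵢ = Kᵢxᵢ:
  1-butene: x = 0.399, y = 0.790
  acetone: x = 0.601, y = 0.210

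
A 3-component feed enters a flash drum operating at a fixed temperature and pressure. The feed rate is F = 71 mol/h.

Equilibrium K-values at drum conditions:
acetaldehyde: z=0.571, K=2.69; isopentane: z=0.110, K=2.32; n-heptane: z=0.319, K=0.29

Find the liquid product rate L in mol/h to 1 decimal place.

L = 16.9 mol/h

Newton iteration, ψ⁰ = 0.34:
  ψ = 0.340: g = 0.4145, g' = -1.029 → ψ = 0.743
  ψ = 0.743: g = 0.0217, g' = -1.090 → ψ = 0.763
Converged at ψ = 0.763.
Then V = ψ·F = 0.7626·71 = 54.1 mol/h and L = F − V = 16.9 mol/h.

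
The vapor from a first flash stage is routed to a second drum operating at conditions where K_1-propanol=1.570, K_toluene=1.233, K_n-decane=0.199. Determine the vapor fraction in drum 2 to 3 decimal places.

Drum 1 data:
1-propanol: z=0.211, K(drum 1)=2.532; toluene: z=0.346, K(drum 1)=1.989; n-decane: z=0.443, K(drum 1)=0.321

Drum 1:
Material balance + equilibrium reduce to Σ zᵢ(Kᵢ−1)/(1+ψ₁(Kᵢ−1)) = 0.
Check two-phase: ΣzᵢKᵢ = 1.365 > 1 and Σzᵢ/Kᵢ = 1.637 > 1, so g(0) = 0.365 > 0 and g(1) = -0.637 < 0.
Newton–Raphson from ψ₁ = 0.5:
  ψ₁ = 0.500: g = -0.0434, g' = -0.778 → ψ₁ = 0.444
  ψ₁ = 0.444: g = -0.0006, g' = -0.757 → ψ₁ = 0.443
Converged at ψ₁ = 0.443.
Drum-1 compositions:
  1-propanol: x = 0.126, y = 0.318
  toluene: x = 0.241, y = 0.478
  n-decane: x = 0.634, y = 0.203
Drum-2 feed = drum-1 vapor: z₂ = (0.3181, 0.4784, 0.2035).
Drum 2:
Iterate (Newton) starting at ψ₂ = 0.58:
  ψ₂ = 0.580: g = -0.0699, g' = -0.534 → ψ₂ = 0.449
  ψ₂ = 0.449: g = -0.0092, g' = -0.405 → ψ₂ = 0.426
Converged at ψ₂ = 0.426.
  1-propanol: x = 0.256, y = 0.402
  toluene: x = 0.435, y = 0.537
  n-decane: x = 0.309, y = 0.061

V/F (drum 2) = 0.426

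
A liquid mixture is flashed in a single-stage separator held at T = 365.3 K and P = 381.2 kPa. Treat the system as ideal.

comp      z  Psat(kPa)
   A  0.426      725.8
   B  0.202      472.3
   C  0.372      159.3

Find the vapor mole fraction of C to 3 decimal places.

Raoult's law: Kᵢ = Pᵢˢᵃᵗ/P = Pᵢˢᵃᵗ/381.2.
  K_A = 725.8/381.2 = 1.90399, K_B = 472.3/381.2 = 1.23898, K_C = 159.3/381.2 = 0.41789
Rachford–Rice: g(ψ) = Σ zᵢ(Kᵢ−1)/(1+ψ(Kᵢ−1)) = 0.
Feasibility: ΣzᵢKᵢ = 1.217, Σzᵢ/Kᵢ = 1.277 — both > 1, two phases present.
Newton iteration, ψ⁰ = 0.4:
  ψ = 0.400: g = 0.0446, g' = -0.412 → ψ = 0.508
  ψ = 0.508: g = -0.0007, g' = -0.427 → ψ = 0.507
Converged at ψ = 0.507.
Compositions from xᵢ = zᵢ/(1+ψ(Kᵢ−1)), yᵢ = Kᵢxᵢ:
  A: x = 0.292, y = 0.556
  B: x = 0.180, y = 0.223
  C: x = 0.528, y = 0.221

y_C = 0.221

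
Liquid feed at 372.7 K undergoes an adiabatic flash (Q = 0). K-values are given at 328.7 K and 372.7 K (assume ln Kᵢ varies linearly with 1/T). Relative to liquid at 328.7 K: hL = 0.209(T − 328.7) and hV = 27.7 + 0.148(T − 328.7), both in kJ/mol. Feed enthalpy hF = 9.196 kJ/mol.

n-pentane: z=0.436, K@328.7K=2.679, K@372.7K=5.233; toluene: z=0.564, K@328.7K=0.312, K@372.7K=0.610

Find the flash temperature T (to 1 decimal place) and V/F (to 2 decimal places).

T = 330.3 K, V/F = 0.32

Adiabatic flash: solve Rachford–Rice at each trial T, then check hF = ψ·hV(T) + (1−ψ)·hL(T).
  T = 328.7 K: K = (2.679, 0.312), RR gives ψ = 0.298, H_out = 8.249 kJ/mol
  T = 372.7 K: K = (5.233, 0.610), RR gives ψ = 0.985, H_out = 33.830 kJ/mol
  T = 350.7 K: K = (3.824, 0.446), RR gives ψ = 0.587, H_out = 20.059 kJ/mol
  T = 339.7 K: K = (3.219, 0.375), RR gives ψ = 0.443, H_out = 14.284 kJ/mol
  T = 334.2 K: K = (2.941, 0.343), RR gives ψ = 0.373, H_out = 11.346 kJ/mol
  T = 331.4 K: K = (2.806, 0.327), RR gives ψ = 0.335, H_out = 9.796 kJ/mol
  T = 330.0 K: K = (2.740, 0.319), RR gives ψ = 0.316, H_out = 9.002 kJ/mol
Linear interpolation between T = 330.0 (H_out = 9.002) and T = 331.4 (H_out = 9.796) on hF = 9.196 gives T ≈ 330.3 K, at which ψ = 0.32.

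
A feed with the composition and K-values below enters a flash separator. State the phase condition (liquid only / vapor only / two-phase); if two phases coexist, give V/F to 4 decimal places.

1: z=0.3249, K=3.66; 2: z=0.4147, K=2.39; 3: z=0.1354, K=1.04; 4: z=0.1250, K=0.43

vapor only

ΣzᵢKᵢ = 2.3748; Σzᵢ/Kᵢ = 0.6832.
Since Σzᵢ/Kᵢ < 1 the mixture is above its dew point — single vapor phase.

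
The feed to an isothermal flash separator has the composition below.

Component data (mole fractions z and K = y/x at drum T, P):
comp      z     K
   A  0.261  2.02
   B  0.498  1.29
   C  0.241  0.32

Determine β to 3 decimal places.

β = 0.625

Material balance + equilibrium reduce to Σ zᵢ(Kᵢ−1)/(1+β(Kᵢ−1)) = 0.
g(0) = ΣzᵢKᵢ − 1 = 0.247 and g(1) = 1 − Σzᵢ/Kᵢ = -0.268, so a root lies in (0, 1).
Newton–Raphson from β = 0.5:
  β = 0.500: g = 0.0541, g' = -0.407 → β = 0.633
  β = 0.633: g = -0.0040, g' = -0.474 → β = 0.625
Converged at β = 0.625.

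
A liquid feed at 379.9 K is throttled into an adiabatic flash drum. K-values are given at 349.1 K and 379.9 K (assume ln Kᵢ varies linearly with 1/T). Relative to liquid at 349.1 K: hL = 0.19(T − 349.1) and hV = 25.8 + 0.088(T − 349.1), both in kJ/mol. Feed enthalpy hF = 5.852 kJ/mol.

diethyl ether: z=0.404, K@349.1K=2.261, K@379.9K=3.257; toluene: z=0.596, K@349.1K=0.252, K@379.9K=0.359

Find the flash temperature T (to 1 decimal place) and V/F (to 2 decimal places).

Adiabatic flash: solve Rachford–Rice at each trial T, then check hF = ψ·hV(T) + (1−ψ)·hL(T).
  T = 349.1 K: K = (2.261, 0.252), RR gives ψ = 0.067, H_out = 1.741 kJ/mol
  T = 379.9 K: K = (3.257, 0.359), RR gives ψ = 0.366, H_out = 14.149 kJ/mol
  T = 364.5 K: K = (2.735, 0.303), RR gives ψ = 0.236, H_out = 8.646 kJ/mol
  T = 356.8 K: K = (2.492, 0.277), RR gives ψ = 0.159, H_out = 5.444 kJ/mol
  T = 360.6 K: K = (2.610, 0.290), RR gives ψ = 0.199, H_out = 7.075 kJ/mol
  T = 358.7 K: K = (2.551, 0.283), RR gives ψ = 0.179, H_out = 6.273 kJ/mol
Linear interpolation between T = 356.8 (H_out = 5.444) and T = 358.7 (H_out = 6.273) on hF = 5.852 gives T ≈ 357.7 K, at which ψ = 0.17.

T = 357.7 K, V/F = 0.17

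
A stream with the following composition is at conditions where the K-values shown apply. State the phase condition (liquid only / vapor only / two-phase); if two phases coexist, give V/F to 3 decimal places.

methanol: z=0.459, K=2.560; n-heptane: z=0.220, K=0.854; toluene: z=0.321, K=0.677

vapor only

ΣzᵢKᵢ = 1.580; Σzᵢ/Kᵢ = 0.911.
Since Σzᵢ/Kᵢ < 1 the mixture is above its dew point — single vapor phase.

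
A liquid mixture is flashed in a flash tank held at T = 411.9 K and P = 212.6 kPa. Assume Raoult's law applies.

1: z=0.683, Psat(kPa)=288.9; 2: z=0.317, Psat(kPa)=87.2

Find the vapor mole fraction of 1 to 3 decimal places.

Raoult's law: Kᵢ = Pᵢˢᵃᵗ/P = Pᵢˢᵃᵗ/212.6.
  K_1 = 288.9/212.6 = 1.35889, K_2 = 87.2/212.6 = 0.41016
Rachford–Rice: g(V/F) = Σ zᵢ(Kᵢ−1)/(1+V/F(Kᵢ−1)) = 0.
Feasibility: ΣzᵢKᵢ = 1.058, Σzᵢ/Kᵢ = 1.275 — both > 1, two phases present.
Iterate (Newton) starting at V/F = 0.46:
  V/F = 0.460: g = -0.0462, g' = -0.273 → V/F = 0.290
  V/F = 0.290: g = -0.0036, g' = -0.233 → V/F = 0.275
Converged at V/F = 0.275.
Compositions from xᵢ = zᵢ/(1+V/F(Kᵢ−1)), yᵢ = Kᵢxᵢ:
  1: x = 0.622, y = 0.845
  2: x = 0.378, y = 0.155

y_1 = 0.845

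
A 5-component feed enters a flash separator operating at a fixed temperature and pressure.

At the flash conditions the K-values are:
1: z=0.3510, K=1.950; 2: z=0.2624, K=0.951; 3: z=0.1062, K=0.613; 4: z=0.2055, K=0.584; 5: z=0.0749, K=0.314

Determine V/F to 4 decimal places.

V/F = 0.4212

Material balance + equilibrium reduce to Σ zᵢ(Kᵢ−1)/(1+V/F(Kᵢ−1)) = 0.
Check two-phase: ΣzᵢKᵢ = 1.1426 > 1 and Σzᵢ/Kᵢ = 1.2196 > 1, so g(0) = 0.1426 > 0 and g(1) = -0.2196 < 0.
Newton–Raphson from V/F = 0.5:
  V/F = 0.5000: g = -0.02422, g' = -0.3091 → V/F = 0.4216
  V/F = 0.4216: g = -0.00012, g' = -0.3069 → V/F = 0.4212
Converged at V/F = 0.4212.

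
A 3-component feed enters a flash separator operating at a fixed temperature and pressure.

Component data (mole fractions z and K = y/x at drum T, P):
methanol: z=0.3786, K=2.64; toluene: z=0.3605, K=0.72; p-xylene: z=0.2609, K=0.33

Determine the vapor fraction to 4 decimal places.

ψ = 0.4362

Newton iteration, ψ⁰ = 0.4:
  ψ = 0.4000: g = 0.02247, g' = -0.6257 → ψ = 0.4359
  ψ = 0.4359: g = 0.00018, g' = -0.6166 → ψ = 0.4362
Converged at ψ = 0.4362.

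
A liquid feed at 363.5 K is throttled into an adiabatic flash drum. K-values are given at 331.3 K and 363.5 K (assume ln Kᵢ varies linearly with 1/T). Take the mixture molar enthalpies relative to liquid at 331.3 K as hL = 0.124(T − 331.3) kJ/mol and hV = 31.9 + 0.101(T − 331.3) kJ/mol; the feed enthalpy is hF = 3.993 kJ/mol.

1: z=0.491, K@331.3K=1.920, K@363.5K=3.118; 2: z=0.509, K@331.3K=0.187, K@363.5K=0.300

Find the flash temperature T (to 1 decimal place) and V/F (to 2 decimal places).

T = 334.5 K, V/F = 0.11

Adiabatic flash: solve Rachford–Rice at each trial T, then check hF = ψ·hV(T) + (1−ψ)·hL(T).
  T = 331.3 K: K = (1.920, 0.187), RR gives ψ = 0.051, H_out = 1.617 kJ/mol
  T = 363.5 K: K = (3.118, 0.300), RR gives ψ = 0.461, H_out = 18.361 kJ/mol
  T = 347.4 K: K = (2.474, 0.239), RR gives ψ = 0.300, H_out = 11.467 kJ/mol
  T = 339.4 K: K = (2.188, 0.212), RR gives ψ = 0.195, H_out = 7.186 kJ/mol
  T = 335.4 K: K = (2.053, 0.200), RR gives ψ = 0.130, H_out = 4.643 kJ/mol
  T = 333.4 K: K = (1.987, 0.193), RR gives ψ = 0.093, H_out = 3.229 kJ/mol
Linear interpolation between T = 333.4 (H_out = 3.229) and T = 335.4 (H_out = 4.643) on hF = 3.993 gives T ≈ 334.5 K, at which ψ = 0.11.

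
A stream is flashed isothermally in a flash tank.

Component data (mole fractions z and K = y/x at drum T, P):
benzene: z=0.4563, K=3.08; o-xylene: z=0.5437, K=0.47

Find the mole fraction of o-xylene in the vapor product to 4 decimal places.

Material balance + equilibrium reduce to Σ zᵢ(Kᵢ−1)/(1+ψ(Kᵢ−1)) = 0.
Feasibility: ΣzᵢKᵢ = 1.6609, Σzᵢ/Kᵢ = 1.3050 — both > 1, two phases present.
Newton iteration, ψ⁰ = 0.5:
  ψ = 0.5000: g = 0.07319, g' = -0.7571 → ψ = 0.5967
  ψ = 0.5967: g = 0.00207, g' = -0.7197 → ψ = 0.5995
Converged at ψ = 0.5995.
Compositions from xᵢ = zᵢ/(1+ψ(Kᵢ−1)), yᵢ = Kᵢxᵢ:
  benzene: x = 0.2031, y = 0.6254
  o-xylene: x = 0.7969, y = 0.3746

y_o-xylene = 0.3746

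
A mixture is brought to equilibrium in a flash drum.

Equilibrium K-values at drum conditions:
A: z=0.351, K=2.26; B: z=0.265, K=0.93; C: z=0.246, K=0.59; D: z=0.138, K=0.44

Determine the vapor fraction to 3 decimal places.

Newton iteration, ψ⁰ = 0.5:
  ψ = 0.500: g = 0.0179, g' = -0.360 → ψ = 0.550
Converged at ψ = 0.550.

ψ = 0.550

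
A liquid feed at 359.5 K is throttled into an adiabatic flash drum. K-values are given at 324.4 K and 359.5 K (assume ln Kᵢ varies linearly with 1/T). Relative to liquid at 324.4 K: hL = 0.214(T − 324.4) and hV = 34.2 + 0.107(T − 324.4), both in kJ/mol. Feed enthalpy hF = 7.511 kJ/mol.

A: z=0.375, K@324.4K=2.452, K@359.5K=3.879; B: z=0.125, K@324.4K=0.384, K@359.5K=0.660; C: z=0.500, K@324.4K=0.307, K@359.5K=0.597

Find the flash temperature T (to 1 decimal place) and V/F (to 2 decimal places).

T = 329.0 K, V/F = 0.19

Adiabatic flash: solve Rachford–Rice at each trial T, then check hF = ψ·hV(T) + (1−ψ)·hL(T).
  T = 324.4 K: K = (2.452, 0.384, 0.307), RR gives ψ = 0.123, H_out = 4.202 kJ/mol
  T = 359.5 K: K = (3.879, 0.660, 0.597), RR gives ψ = 0.742, H_out = 30.098 kJ/mol
  T = 341.9 K: K = (3.119, 0.510, 0.435), RR gives ψ = 0.386, H_out = 16.235 kJ/mol
  T = 333.1 K: K = (2.772, 0.444, 0.367), RR gives ψ = 0.254, H_out = 10.313 kJ/mol
  T = 328.8 K: K = (2.611, 0.414, 0.336), RR gives ψ = 0.190, H_out = 7.363 kJ/mol
  T = 331.0 K: K = (2.693, 0.429, 0.352), RR gives ψ = 0.223, H_out = 8.884 kJ/mol
Linear interpolation between T = 328.8 (H_out = 7.363) and T = 331.0 (H_out = 8.884) on hF = 7.511 gives T ≈ 329.0 K, at which ψ = 0.19.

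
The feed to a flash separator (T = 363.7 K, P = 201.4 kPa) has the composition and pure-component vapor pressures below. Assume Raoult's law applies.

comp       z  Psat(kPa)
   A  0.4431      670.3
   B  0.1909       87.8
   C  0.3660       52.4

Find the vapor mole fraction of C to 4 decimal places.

y_C = 0.1366

Raoult's law: Kᵢ = Pᵢˢᵃᵗ/P = Pᵢˢᵃᵗ/201.4.
  K_A = 670.3/201.4 = 3.328203, K_B = 87.8/201.4 = 0.435948, K_C = 52.4/201.4 = 0.260179
Let ψ = V/F and solve Σ zᵢ(Kᵢ−1)/(1+ψ(Kᵢ−1)) = 0.
Check two-phase: ΣzᵢKᵢ = 1.6532 > 1 and Σzᵢ/Kᵢ = 1.9778 > 1, so g(0) = 0.6532 > 0 and g(1) = -0.9778 < 0.
Iterate (Newton) starting at ψ = 0.53:
  ψ = 0.5300: g = -0.13723, g' = -1.1470 → ψ = 0.4104
  ψ = 0.4104: g = -0.00134, g' = -1.1440 → ψ = 0.4092
Converged at ψ = 0.4092.
Compositions from xᵢ = zᵢ/(1+ψ(Kᵢ−1)), yᵢ = Kᵢxᵢ:
  A: x = 0.2269, y = 0.7552
  B: x = 0.2482, y = 0.1082
  C: x = 0.5249, y = 0.1366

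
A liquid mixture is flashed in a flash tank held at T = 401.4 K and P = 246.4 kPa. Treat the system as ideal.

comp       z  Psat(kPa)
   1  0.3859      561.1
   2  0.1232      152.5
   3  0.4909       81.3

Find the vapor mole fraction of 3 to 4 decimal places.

Raoult's law: Kᵢ = Pᵢˢᵃᵗ/P = Pᵢˢᵃᵗ/246.4.
  K_1 = 561.1/246.4 = 2.277192, K_2 = 152.5/246.4 = 0.618912, K_3 = 81.3/246.4 = 0.329951
Material balance + equilibrium reduce to Σ zᵢ(Kᵢ−1)/(1+V/F(Kᵢ−1)) = 0.
Check two-phase: ΣzᵢKᵢ = 1.1170 > 1 and Σzᵢ/Kᵢ = 1.8563 > 1, so g(0) = 0.1170 > 0 and g(1) = -0.8563 < 0.
Newton iteration, V/F⁰ = 0.5:
  V/F = 0.5000: g = -0.25186, g' = -0.7602 → V/F = 0.1687
  V/F = 0.1687: g = -0.01551, g' = -0.7267 → V/F = 0.1473
  V/F = 0.1473: g = 0.00011, g' = -0.7373 → V/F = 0.1475
Converged at V/F = 0.1475.
Compositions from xᵢ = zᵢ/(1+V/F(Kᵢ−1)), yᵢ = Kᵢxᵢ:
  1: x = 0.3247, y = 0.7395
  2: x = 0.1305, y = 0.0808
  3: x = 0.5447, y = 0.1797

y_3 = 0.1797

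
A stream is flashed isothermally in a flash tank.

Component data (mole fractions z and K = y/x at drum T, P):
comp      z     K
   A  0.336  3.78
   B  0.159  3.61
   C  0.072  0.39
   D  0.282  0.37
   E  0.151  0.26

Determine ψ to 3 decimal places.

ψ = 0.562

Let ψ = V/F and solve Σ zᵢ(Kᵢ−1)/(1+ψ(Kᵢ−1)) = 0.
Feasibility: ΣzᵢKᵢ = 2.016, Σzᵢ/Kᵢ = 1.660 — both > 1, two phases present.
Newton–Raphson from ψ = 0.51:
  ψ = 0.510: g = 0.0594, g' = -1.156 → ψ = 0.561
  ψ = 0.561: g = 0.0004, g' = -1.146 → ψ = 0.562
Converged at ψ = 0.562.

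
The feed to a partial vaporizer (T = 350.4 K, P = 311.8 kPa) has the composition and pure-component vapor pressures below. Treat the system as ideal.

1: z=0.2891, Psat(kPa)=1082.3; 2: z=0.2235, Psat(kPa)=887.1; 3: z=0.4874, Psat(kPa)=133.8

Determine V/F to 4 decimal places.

V/F = 0.6735

Raoult's law: Kᵢ = Pᵢˢᵃᵗ/P = Pᵢˢᵃᵗ/311.8.
  K_1 = 1082.3/311.8 = 3.471135, K_2 = 887.1/311.8 = 2.845093, K_3 = 133.8/311.8 = 0.429121
Material balance + equilibrium reduce to Σ zᵢ(Kᵢ−1)/(1+V/F(Kᵢ−1)) = 0.
Feasibility: ΣzᵢKᵢ = 1.8485, Σzᵢ/Kᵢ = 1.2977 — both > 1, two phases present.
Newton iteration, V/F⁰ = 0.5:
  V/F = 0.5000: g = 0.14466, g' = -0.8702 → V/F = 0.6662
  V/F = 0.6662: g = 0.00590, g' = -0.8189 → V/F = 0.6735
Converged at V/F = 0.6735.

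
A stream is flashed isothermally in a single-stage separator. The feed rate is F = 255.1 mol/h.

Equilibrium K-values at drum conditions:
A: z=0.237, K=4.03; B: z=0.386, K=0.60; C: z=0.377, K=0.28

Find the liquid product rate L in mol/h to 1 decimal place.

Newton iteration, ψ⁰ = 0.31:
  ψ = 0.310: g = -0.1554, g' = -0.983 → ψ = 0.152
  ψ = 0.152: g = 0.0226, g' = -1.337 → ψ = 0.169
Converged at ψ = 0.169.
Then V = ψ·F = 0.1692·255.1 = 43.2 mol/h and L = F − V = 211.9 mol/h.

L = 211.9 mol/h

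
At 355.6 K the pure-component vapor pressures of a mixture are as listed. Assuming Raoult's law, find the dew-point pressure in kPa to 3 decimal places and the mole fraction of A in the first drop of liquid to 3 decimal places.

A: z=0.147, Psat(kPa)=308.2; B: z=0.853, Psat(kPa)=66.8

Pdew = 75.492 kPa, x_A = 0.036

At the dew point ψ → 1, so Σzᵢ/Kᵢ = 1 with Kᵢ = Pᵢˢᵃᵗ/P ⇒ 1/P = Σzᵢ/Pᵢˢᵃᵗ.
1/P = 0.147/308.2 + 0.853/66.8 = 0.013246 ⇒ P = 75.492 kPa
xᵢ = zᵢP/Pᵢˢᵃᵗ ⇒ x_A = 0.147·75.492/308.2 = 0.036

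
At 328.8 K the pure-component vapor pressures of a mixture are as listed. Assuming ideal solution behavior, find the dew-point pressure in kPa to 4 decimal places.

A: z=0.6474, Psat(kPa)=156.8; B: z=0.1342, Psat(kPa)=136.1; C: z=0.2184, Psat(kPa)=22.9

Pdew = 68.2501 kPa

At the dew point ψ → 1, so Σzᵢ/Kᵢ = 1 with Kᵢ = Pᵢˢᵃᵗ/P ⇒ 1/P = Σzᵢ/Pᵢˢᵃᵗ.
1/P = 0.6474/156.8 + 0.1342/136.1 + 0.2184/22.9 = 0.0146520 ⇒ P = 68.2501 kPa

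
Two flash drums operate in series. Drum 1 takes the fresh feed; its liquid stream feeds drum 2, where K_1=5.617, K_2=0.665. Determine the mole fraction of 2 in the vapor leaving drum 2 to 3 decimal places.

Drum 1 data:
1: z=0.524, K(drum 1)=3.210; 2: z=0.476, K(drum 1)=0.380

y_2 (drum 2) = 0.620

Drum 1:
Newton iteration, ψ₁⁰ = 0.47:
  ψ₁ = 0.470: g = 0.1515, g' = -0.980 → ψ₁ = 0.625
  ψ₁ = 0.625: g = 0.0049, g' = -0.939 → ψ₁ = 0.630
Converged at ψ₁ = 0.630.
Drum-1 compositions:
  1: x = 0.219, y = 0.703
  2: x = 0.781, y = 0.297
Drum-2 feed = drum-1 liquid: z₂ = (0.2191, 0.7809).
Drum 2:
Rachford–Rice: g(ψ₂) = Σ zᵢ(Kᵢ−1)/(1+ψ₂(Kᵢ−1)) = 0.
Check two-phase: ΣzᵢKᵢ = 1.750 > 1 and Σzᵢ/Kᵢ = 1.213 > 1, so g(0) = 0.750 > 0 and g(1) = -0.213 < 0.
Binary case is linear: z₁(K₁−1)(1+ψ₂(K₂−1)) + z₂(K₂−1)(1+ψ₂(K₁−1)) = 0
⇒ ψ₂ = [z₁(K₁−1)+z₂(K₂−1)] / [−(K₁−1)(K₂−1)] = 0.7499/1.5467 = 0.485
  1: x = 0.068, y = 0.380
  2: x = 0.932, y = 0.620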